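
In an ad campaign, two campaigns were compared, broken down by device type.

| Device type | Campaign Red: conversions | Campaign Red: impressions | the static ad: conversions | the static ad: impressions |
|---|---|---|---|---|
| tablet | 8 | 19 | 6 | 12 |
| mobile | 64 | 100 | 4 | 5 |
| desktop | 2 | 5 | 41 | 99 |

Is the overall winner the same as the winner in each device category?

Tablet: Campaign Red 8/19 = 42.1%, the static ad 6/12 = 50.0% → the static ad
Mobile: Campaign Red 64/100 = 64.0%, the static ad 4/5 = 80.0% → the static ad
Desktop: Campaign Red 2/5 = 40.0%, the static ad 41/99 = 41.4% → the static ad
Overall: Campaign Red 74/124 = 59.7%, the static ad 51/116 = 44.0% → Campaign Red
The static ad wins each device group but Campaign Red wins overall — the comparison reverses. The static ad's impressions skew toward desktop, which has a lower base rate.

No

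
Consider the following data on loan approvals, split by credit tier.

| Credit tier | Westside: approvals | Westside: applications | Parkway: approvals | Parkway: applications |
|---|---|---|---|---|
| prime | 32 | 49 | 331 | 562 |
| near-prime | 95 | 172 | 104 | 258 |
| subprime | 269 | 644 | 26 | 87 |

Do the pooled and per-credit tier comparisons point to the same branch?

Prime: Westside 32/49 = 65.3%, Parkway 331/562 = 58.9% → Westside
Near-prime: Westside 95/172 = 55.2%, Parkway 104/258 = 40.3% → Westside
Subprime: Westside 269/644 = 41.8%, Parkway 26/87 = 29.9% → Westside
Overall: Westside 396/865 = 45.8%, Parkway 461/907 = 50.8% → Parkway
Westside wins each credit group but Parkway wins overall — the comparison reverses. Westside's applications skew toward subprime, which has a lower base rate.

No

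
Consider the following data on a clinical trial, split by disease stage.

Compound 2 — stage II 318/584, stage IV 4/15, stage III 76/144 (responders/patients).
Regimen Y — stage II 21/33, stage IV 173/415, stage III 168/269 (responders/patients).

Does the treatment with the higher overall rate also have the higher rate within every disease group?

Stage II: Compound 2 318/584 = 54.5%, Regimen Y 21/33 = 63.6% → Regimen Y
Stage IV: Compound 2 4/15 = 26.7%, Regimen Y 173/415 = 41.7% → Regimen Y
Stage III: Compound 2 76/144 = 52.8%, Regimen Y 168/269 = 62.5% → Regimen Y
Overall: Compound 2 398/743 = 53.6%, Regimen Y 362/717 = 50.5% → Compound 2
Regimen Y wins each disease group but Compound 2 wins overall — the comparison reverses. Regimen Y's patients skew toward stage IV, which has a lower base rate.

No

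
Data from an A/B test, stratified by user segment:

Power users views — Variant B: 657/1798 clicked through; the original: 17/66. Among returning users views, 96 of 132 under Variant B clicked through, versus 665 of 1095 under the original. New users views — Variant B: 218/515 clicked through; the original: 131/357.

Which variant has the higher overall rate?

Power users: Variant B 657/1798 = 36.5%, the original 17/66 = 25.8% → Variant B
Returning users: Variant B 96/132 = 72.7%, the original 665/1095 = 60.7% → Variant B
New users: Variant B 218/515 = 42.3%, the original 131/357 = 36.7% → Variant B
Overall: Variant B 971/2445 = 39.7%, the original 813/1518 = 53.6% → the original
(Variant B wins every user group but the original wins overall — Variant B's views skew toward the low-rate power users group.)

the original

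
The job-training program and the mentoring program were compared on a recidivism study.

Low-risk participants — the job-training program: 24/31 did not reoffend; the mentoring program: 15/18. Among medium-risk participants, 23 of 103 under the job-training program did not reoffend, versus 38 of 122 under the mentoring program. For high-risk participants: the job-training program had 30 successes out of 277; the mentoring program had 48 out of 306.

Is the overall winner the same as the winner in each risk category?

Low-risk: the job-training program 24/31 = 77.4%, the mentoring program 15/18 = 83.3% → the mentoring program
Medium-risk: the job-training program 23/103 = 22.3%, the mentoring program 38/122 = 31.1% → the mentoring program
High-risk: the job-training program 30/277 = 10.8%, the mentoring program 48/306 = 15.7% → the mentoring program
Overall: the job-training program 77/411 = 18.7%, the mentoring program 101/446 = 22.6% → the mentoring program
The mentoring program wins overall and in every risk group — no reversal.

Yes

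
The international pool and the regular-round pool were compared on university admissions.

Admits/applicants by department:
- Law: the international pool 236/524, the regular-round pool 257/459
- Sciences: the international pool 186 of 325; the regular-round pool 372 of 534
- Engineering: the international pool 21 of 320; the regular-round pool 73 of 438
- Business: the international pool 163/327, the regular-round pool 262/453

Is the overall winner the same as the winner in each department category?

Yes

Law: the international pool 236/524 = 45.0%, the regular-round pool 257/459 = 56.0% → the regular-round pool
Sciences: the international pool 186/325 = 57.2%, the regular-round pool 372/534 = 69.7% → the regular-round pool
Engineering: the international pool 21/320 = 6.6%, the regular-round pool 73/438 = 16.7% → the regular-round pool
Business: the international pool 163/327 = 49.8%, the regular-round pool 262/453 = 57.8% → the regular-round pool
Overall: the international pool 606/1496 = 40.5%, the regular-round pool 964/1884 = 51.2% → the regular-round pool
The regular-round pool wins overall and in every department group — no reversal.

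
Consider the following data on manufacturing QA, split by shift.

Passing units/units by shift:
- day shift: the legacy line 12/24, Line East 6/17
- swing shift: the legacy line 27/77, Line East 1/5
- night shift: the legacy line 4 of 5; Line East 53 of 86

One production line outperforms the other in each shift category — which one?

the legacy line

Day shift: the legacy line 12/24 = 50.0%, Line East 6/17 = 35.3% → the legacy line
Swing shift: the legacy line 27/77 = 35.1%, Line East 1/5 = 20.0% → the legacy line
Night shift: the legacy line 4/5 = 80.0%, Line East 53/86 = 61.6% → the legacy line
The legacy line has the higher rate in all 3 groups.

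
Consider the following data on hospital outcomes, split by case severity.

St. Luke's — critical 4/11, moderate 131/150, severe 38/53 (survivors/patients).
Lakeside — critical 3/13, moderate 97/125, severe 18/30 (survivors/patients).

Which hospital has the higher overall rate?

Critical: St. Luke's 4/11 = 36.4%, Lakeside 3/13 = 23.1% → St. Luke's
Moderate: St. Luke's 131/150 = 87.3%, Lakeside 97/125 = 77.6% → St. Luke's
Severe: St. Luke's 38/53 = 71.7%, Lakeside 18/30 = 60.0% → St. Luke's
Overall: St. Luke's 173/214 = 80.8%, Lakeside 118/168 = 70.2% → St. Luke's

St. Luke's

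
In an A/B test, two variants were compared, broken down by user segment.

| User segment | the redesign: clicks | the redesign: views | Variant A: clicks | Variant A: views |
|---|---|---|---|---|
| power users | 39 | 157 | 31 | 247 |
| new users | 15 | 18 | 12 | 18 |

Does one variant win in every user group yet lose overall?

Power users: the redesign 39/157 = 24.8%, Variant A 31/247 = 12.6% → the redesign
New users: the redesign 15/18 = 83.3%, Variant A 12/18 = 66.7% → the redesign
Overall: the redesign 54/175 = 30.9%, Variant A 43/265 = 16.2% → the redesign
The redesign wins overall and in every user group — no reversal.

No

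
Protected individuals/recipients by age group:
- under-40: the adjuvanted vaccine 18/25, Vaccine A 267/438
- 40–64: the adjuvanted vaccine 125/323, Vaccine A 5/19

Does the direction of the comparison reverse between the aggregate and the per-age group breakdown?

Under-40: the adjuvanted vaccine 18/25 = 72.0%, Vaccine A 267/438 = 61.0% → the adjuvanted vaccine
40–64: the adjuvanted vaccine 125/323 = 38.7%, Vaccine A 5/19 = 26.3% → the adjuvanted vaccine
Overall: the adjuvanted vaccine 143/348 = 41.1%, Vaccine A 272/457 = 59.5% → Vaccine A
The adjuvanted vaccine wins each age group but Vaccine A wins overall — the comparison reverses. The adjuvanted vaccine's recipients skew toward 40–64, which has a lower base rate.

Yes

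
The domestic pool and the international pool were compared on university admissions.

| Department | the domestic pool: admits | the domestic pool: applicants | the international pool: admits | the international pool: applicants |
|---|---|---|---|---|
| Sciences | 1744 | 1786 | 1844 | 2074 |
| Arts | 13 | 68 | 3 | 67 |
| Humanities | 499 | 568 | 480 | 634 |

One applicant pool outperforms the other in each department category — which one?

the domestic pool

Sciences: the domestic pool 1744/1786 = 97.6%, the international pool 1844/2074 = 88.9% → the domestic pool
Arts: the domestic pool 13/68 = 19.1%, the international pool 3/67 = 4.5% → the domestic pool
Humanities: the domestic pool 499/568 = 87.9%, the international pool 480/634 = 75.7% → the domestic pool
The domestic pool has the higher rate in all 3 groups.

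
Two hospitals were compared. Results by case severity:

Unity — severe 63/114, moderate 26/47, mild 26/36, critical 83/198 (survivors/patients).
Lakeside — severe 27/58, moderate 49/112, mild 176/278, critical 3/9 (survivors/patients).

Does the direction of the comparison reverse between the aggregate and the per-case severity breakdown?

Yes

Severe: Unity 63/114 = 55.3%, Lakeside 27/58 = 46.6% → Unity
Moderate: Unity 26/47 = 55.3%, Lakeside 49/112 = 43.8% → Unity
Mild: Unity 26/36 = 72.2%, Lakeside 176/278 = 63.3% → Unity
Critical: Unity 83/198 = 41.9%, Lakeside 3/9 = 33.3% → Unity
Overall: Unity 198/395 = 50.1%, Lakeside 255/457 = 55.8% → Lakeside
Unity wins each case group but Lakeside wins overall — the comparison reverses. Unity's patients skew toward critical, which has a lower base rate.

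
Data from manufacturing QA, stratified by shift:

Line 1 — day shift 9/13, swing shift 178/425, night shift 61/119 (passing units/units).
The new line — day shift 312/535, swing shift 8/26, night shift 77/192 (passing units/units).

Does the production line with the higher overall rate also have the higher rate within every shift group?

No

Day shift: Line 1 9/13 = 69.2%, the new line 312/535 = 58.3% → Line 1
Swing shift: Line 1 178/425 = 41.9%, the new line 8/26 = 30.8% → Line 1
Night shift: Line 1 61/119 = 51.3%, the new line 77/192 = 40.1% → Line 1
Overall: Line 1 248/557 = 44.5%, the new line 397/753 = 52.7% → the new line
Line 1 wins each shift group but the new line wins overall — the comparison reverses. Line 1's units skew toward swing shift, which has a lower base rate.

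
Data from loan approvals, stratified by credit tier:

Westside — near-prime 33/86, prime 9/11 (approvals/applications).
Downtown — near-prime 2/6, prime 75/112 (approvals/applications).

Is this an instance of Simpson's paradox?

Near-prime: Westside 33/86 = 38.4%, Downtown 2/6 = 33.3% → Westside
Prime: Westside 9/11 = 81.8%, Downtown 75/112 = 67.0% → Westside
Overall: Westside 42/97 = 43.3%, Downtown 77/118 = 65.3% → Downtown
Westside wins each credit group but Downtown wins overall — the comparison reverses. Westside's applications skew toward near-prime, which has a lower base rate.

Yes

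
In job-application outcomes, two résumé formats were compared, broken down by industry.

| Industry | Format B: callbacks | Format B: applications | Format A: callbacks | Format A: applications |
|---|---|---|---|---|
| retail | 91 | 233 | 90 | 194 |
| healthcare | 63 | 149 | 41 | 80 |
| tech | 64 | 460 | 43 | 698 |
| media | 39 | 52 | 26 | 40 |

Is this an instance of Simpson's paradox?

No

Retail: Format B 91/233 = 39.1%, Format A 90/194 = 46.4% → Format A
Healthcare: Format B 63/149 = 42.3%, Format A 41/80 = 51.2% → Format A
Tech: Format B 64/460 = 13.9%, Format A 43/698 = 6.2% → Format B
Media: Format B 39/52 = 75.0%, Format A 26/40 = 65.0% → Format B
Overall: Format B 257/894 = 28.7%, Format A 200/1012 = 19.8% → Format B
Neither sweeps: Format B wins 2 of 4 groups, Format A wins 2. Format B wins overall but not every group — no Simpson reversal.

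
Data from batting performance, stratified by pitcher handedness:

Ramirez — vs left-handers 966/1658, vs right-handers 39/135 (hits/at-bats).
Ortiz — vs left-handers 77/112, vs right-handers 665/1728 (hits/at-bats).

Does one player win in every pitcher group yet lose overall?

Yes

Vs left-handers: Ramirez 966/1658 = 58.3%, Ortiz 77/112 = 68.8% → Ortiz
Vs right-handers: Ramirez 39/135 = 28.9%, Ortiz 665/1728 = 38.5% → Ortiz
Overall: Ramirez 1005/1793 = 56.1%, Ortiz 742/1840 = 40.3% → Ramirez
Ortiz wins each pitcher group but Ramirez wins overall — the comparison reverses. Ortiz's at-bats skew toward vs right-handers, which has a lower base rate.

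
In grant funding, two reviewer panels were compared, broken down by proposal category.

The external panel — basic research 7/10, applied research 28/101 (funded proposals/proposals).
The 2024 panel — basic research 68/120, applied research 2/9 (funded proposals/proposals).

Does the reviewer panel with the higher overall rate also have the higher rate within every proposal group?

No

Basic research: the external panel 7/10 = 70.0%, the 2024 panel 68/120 = 56.7% → the external panel
Applied research: the external panel 28/101 = 27.7%, the 2024 panel 2/9 = 22.2% → the external panel
Overall: the external panel 35/111 = 31.5%, the 2024 panel 70/129 = 54.3% → the 2024 panel
The external panel wins each proposal group but the 2024 panel wins overall — the comparison reverses. The external panel's proposals skew toward applied research, which has a lower base rate.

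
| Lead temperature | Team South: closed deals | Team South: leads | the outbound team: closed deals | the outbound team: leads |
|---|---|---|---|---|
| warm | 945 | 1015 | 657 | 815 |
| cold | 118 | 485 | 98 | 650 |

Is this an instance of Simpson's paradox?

Warm: Team South 945/1015 = 93.1%, the outbound team 657/815 = 80.6% → Team South
Cold: Team South 118/485 = 24.3%, the outbound team 98/650 = 15.1% → Team South
Overall: Team South 1063/1500 = 70.9%, the outbound team 755/1465 = 51.5% → Team South
Team South wins overall and in every lead group — no reversal.

No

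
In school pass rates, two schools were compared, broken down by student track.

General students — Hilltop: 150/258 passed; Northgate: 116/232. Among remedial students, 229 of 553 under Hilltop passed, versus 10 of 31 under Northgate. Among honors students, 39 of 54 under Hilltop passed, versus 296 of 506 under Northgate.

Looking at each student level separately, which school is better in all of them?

Hilltop

General: Hilltop 150/258 = 58.1%, Northgate 116/232 = 50.0% → Hilltop
Remedial: Hilltop 229/553 = 41.4%, Northgate 10/31 = 32.3% → Hilltop
Honors: Hilltop 39/54 = 72.2%, Northgate 296/506 = 58.5% → Hilltop
Hilltop has the higher rate in all 3 groups.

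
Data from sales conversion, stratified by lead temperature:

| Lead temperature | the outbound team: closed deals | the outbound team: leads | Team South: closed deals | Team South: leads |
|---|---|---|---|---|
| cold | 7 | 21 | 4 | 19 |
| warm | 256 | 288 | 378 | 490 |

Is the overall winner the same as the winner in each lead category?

Cold: the outbound team 7/21 = 33.3%, Team South 4/19 = 21.1% → the outbound team
Warm: the outbound team 256/288 = 88.9%, Team South 378/490 = 77.1% → the outbound team
Overall: the outbound team 263/309 = 85.1%, Team South 382/509 = 75.0% → the outbound team
The outbound team wins overall and in every lead group — no reversal.

Yes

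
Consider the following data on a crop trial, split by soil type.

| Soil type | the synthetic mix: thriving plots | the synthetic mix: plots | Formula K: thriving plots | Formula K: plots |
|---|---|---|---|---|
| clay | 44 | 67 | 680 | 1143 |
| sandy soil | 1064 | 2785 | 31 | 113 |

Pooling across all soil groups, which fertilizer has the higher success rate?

Formula K

Clay: the synthetic mix 44/67 = 65.7%, Formula K 680/1143 = 59.5% → the synthetic mix
Sandy soil: the synthetic mix 1064/2785 = 38.2%, Formula K 31/113 = 27.4% → the synthetic mix
Overall: the synthetic mix 1108/2852 = 38.8%, Formula K 711/1256 = 56.6% → Formula K
(The synthetic mix wins every soil group but Formula K wins overall — the synthetic mix's plots skew toward the low-rate sandy soil group.)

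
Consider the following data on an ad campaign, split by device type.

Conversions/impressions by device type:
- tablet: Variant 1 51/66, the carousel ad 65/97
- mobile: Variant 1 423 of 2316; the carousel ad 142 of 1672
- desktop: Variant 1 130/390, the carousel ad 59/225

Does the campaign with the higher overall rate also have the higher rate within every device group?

Yes

Tablet: Variant 1 51/66 = 77.3%, the carousel ad 65/97 = 67.0% → Variant 1
Mobile: Variant 1 423/2316 = 18.3%, the carousel ad 142/1672 = 8.5% → Variant 1
Desktop: Variant 1 130/390 = 33.3%, the carousel ad 59/225 = 26.2% → Variant 1
Overall: Variant 1 604/2772 = 21.8%, the carousel ad 266/1994 = 13.3% → Variant 1
Variant 1 wins overall and in every device group — no reversal.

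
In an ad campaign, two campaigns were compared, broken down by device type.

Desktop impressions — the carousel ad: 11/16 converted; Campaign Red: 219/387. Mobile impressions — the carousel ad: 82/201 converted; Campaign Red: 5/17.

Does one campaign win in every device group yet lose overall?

Yes

Desktop: the carousel ad 11/16 = 68.8%, Campaign Red 219/387 = 56.6% → the carousel ad
Mobile: the carousel ad 82/201 = 40.8%, Campaign Red 5/17 = 29.4% → the carousel ad
Overall: the carousel ad 93/217 = 42.9%, Campaign Red 224/404 = 55.4% → Campaign Red
The carousel ad wins each device group but Campaign Red wins overall — the comparison reverses. The carousel ad's impressions skew toward mobile, which has a lower base rate.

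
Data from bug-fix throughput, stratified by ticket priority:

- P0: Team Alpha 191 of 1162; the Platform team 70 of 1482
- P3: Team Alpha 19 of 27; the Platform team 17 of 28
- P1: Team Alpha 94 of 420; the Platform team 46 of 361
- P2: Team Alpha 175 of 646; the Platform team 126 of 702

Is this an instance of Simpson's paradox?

No

P0: Team Alpha 191/1162 = 16.4%, the Platform team 70/1482 = 4.7% → Team Alpha
P3: Team Alpha 19/27 = 70.4%, the Platform team 17/28 = 60.7% → Team Alpha
P1: Team Alpha 94/420 = 22.4%, the Platform team 46/361 = 12.7% → Team Alpha
P2: Team Alpha 175/646 = 27.1%, the Platform team 126/702 = 17.9% → Team Alpha
Overall: Team Alpha 479/2255 = 21.2%, the Platform team 259/2573 = 10.1% → Team Alpha
Team Alpha wins overall and in every ticket group — no reversal.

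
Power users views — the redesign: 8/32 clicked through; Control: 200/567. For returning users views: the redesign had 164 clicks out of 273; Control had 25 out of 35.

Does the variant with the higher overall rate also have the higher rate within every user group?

Power users: the redesign 8/32 = 25.0%, Control 200/567 = 35.3% → Control
Returning users: the redesign 164/273 = 60.1%, Control 25/35 = 71.4% → Control
Overall: the redesign 172/305 = 56.4%, Control 225/602 = 37.4% → the redesign
Control wins each user group but the redesign wins overall — the comparison reverses. Control's views skew toward power users, which has a lower base rate.

No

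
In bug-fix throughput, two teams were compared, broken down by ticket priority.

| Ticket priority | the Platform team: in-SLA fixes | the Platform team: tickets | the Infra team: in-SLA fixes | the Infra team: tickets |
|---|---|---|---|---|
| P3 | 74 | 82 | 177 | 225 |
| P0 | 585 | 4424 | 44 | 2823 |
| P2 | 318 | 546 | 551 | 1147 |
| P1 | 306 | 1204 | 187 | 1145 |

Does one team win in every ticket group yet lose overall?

No

P3: the Platform team 74/82 = 90.2%, the Infra team 177/225 = 78.7% → the Platform team
P0: the Platform team 585/4424 = 13.2%, the Infra team 44/2823 = 1.6% → the Platform team
P2: the Platform team 318/546 = 58.2%, the Infra team 551/1147 = 48.0% → the Platform team
P1: the Platform team 306/1204 = 25.4%, the Infra team 187/1145 = 16.3% → the Platform team
Overall: the Platform team 1283/6256 = 20.5%, the Infra team 959/5340 = 18.0% → the Platform team
The Platform team wins overall and in every ticket group — no reversal.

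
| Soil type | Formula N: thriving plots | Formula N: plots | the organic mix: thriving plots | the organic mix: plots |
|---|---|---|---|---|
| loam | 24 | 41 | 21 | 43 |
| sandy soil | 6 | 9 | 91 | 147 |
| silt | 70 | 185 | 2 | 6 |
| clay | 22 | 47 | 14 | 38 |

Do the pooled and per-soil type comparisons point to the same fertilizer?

Loam: Formula N 24/41 = 58.5%, the organic mix 21/43 = 48.8% → Formula N
Sandy soil: Formula N 6/9 = 66.7%, the organic mix 91/147 = 61.9% → Formula N
Silt: Formula N 70/185 = 37.8%, the organic mix 2/6 = 33.3% → Formula N
Clay: Formula N 22/47 = 46.8%, the organic mix 14/38 = 36.8% → Formula N
Overall: Formula N 122/282 = 43.3%, the organic mix 128/234 = 54.7% → the organic mix
Formula N wins each soil group but the organic mix wins overall — the comparison reverses. Formula N's plots skew toward silt, which has a lower base rate.

No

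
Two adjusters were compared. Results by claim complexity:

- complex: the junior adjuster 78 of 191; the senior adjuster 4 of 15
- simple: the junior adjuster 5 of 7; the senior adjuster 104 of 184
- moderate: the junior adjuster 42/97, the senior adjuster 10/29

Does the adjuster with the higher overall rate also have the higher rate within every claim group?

Complex: the junior adjuster 78/191 = 40.8%, the senior adjuster 4/15 = 26.7% → the junior adjuster
Simple: the junior adjuster 5/7 = 71.4%, the senior adjuster 104/184 = 56.5% → the junior adjuster
Moderate: the junior adjuster 42/97 = 43.3%, the senior adjuster 10/29 = 34.5% → the junior adjuster
Overall: the junior adjuster 125/295 = 42.4%, the senior adjuster 118/228 = 51.8% → the senior adjuster
The junior adjuster wins each claim group but the senior adjuster wins overall — the comparison reverses. The junior adjuster's claims skew toward complex, which has a lower base rate.

No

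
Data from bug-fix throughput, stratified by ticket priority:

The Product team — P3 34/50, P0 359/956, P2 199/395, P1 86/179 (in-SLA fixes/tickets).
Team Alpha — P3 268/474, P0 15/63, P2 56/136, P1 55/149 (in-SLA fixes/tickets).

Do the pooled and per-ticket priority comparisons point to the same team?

No

P3: the Product team 34/50 = 68.0%, Team Alpha 268/474 = 56.5% → the Product team
P0: the Product team 359/956 = 37.6%, Team Alpha 15/63 = 23.8% → the Product team
P2: the Product team 199/395 = 50.4%, Team Alpha 56/136 = 41.2% → the Product team
P1: the Product team 86/179 = 48.0%, Team Alpha 55/149 = 36.9% → the Product team
Overall: the Product team 678/1580 = 42.9%, Team Alpha 394/822 = 47.9% → Team Alpha
The Product team wins each ticket group but Team Alpha wins overall — the comparison reverses. The Product team's tickets skew toward P0, which has a lower base rate.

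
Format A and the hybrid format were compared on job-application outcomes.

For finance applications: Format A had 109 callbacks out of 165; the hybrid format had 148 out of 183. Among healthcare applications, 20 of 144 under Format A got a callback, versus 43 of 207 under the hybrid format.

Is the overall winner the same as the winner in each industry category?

Yes

Finance: Format A 109/165 = 66.1%, the hybrid format 148/183 = 80.9% → the hybrid format
Healthcare: Format A 20/144 = 13.9%, the hybrid format 43/207 = 20.8% → the hybrid format
Overall: Format A 129/309 = 41.7%, the hybrid format 191/390 = 49.0% → the hybrid format
The hybrid format wins overall and in every industry group — no reversal.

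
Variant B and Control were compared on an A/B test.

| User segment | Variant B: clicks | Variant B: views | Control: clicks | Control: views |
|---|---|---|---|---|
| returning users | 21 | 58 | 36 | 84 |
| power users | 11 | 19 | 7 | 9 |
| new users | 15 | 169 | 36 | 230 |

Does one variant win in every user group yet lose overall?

Returning users: Variant B 21/58 = 36.2%, Control 36/84 = 42.9% → Control
Power users: Variant B 11/19 = 57.9%, Control 7/9 = 77.8% → Control
New users: Variant B 15/169 = 8.9%, Control 36/230 = 15.7% → Control
Overall: Variant B 47/246 = 19.1%, Control 79/323 = 24.5% → Control
Control wins overall and in every user group — no reversal.

No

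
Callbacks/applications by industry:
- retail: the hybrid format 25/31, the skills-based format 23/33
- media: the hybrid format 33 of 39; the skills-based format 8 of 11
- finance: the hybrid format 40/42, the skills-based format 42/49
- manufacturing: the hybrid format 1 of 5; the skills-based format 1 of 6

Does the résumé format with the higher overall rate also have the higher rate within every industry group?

Yes

Retail: the hybrid format 25/31 = 80.6%, the skills-based format 23/33 = 69.7% → the hybrid format
Media: the hybrid format 33/39 = 84.6%, the skills-based format 8/11 = 72.7% → the hybrid format
Finance: the hybrid format 40/42 = 95.2%, the skills-based format 42/49 = 85.7% → the hybrid format
Manufacturing: the hybrid format 1/5 = 20.0%, the skills-based format 1/6 = 16.7% → the hybrid format
Overall: the hybrid format 99/117 = 84.6%, the skills-based format 74/99 = 74.7% → the hybrid format
The hybrid format wins overall and in every industry group — no reversal.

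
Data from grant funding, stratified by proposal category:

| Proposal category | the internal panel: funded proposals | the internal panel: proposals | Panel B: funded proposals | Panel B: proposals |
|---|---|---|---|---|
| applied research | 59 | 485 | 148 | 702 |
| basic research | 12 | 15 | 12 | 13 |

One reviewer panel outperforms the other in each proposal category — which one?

Panel B

Applied research: the internal panel 59/485 = 12.2%, Panel B 148/702 = 21.1% → Panel B
Basic research: the internal panel 12/15 = 80.0%, Panel B 12/13 = 92.3% → Panel B
Panel B has the higher rate in both groups.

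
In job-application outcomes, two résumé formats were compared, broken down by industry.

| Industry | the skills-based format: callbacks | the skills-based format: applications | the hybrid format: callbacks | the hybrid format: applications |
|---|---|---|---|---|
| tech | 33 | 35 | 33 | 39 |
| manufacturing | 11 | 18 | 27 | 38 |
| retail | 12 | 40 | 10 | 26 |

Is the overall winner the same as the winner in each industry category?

Tech: the skills-based format 33/35 = 94.3%, the hybrid format 33/39 = 84.6% → the skills-based format
Manufacturing: the skills-based format 11/18 = 61.1%, the hybrid format 27/38 = 71.1% → the hybrid format
Retail: the skills-based format 12/40 = 30.0%, the hybrid format 10/26 = 38.5% → the hybrid format
Overall: the skills-based format 56/93 = 60.2%, the hybrid format 70/103 = 68.0% → the hybrid format
Neither sweeps: the skills-based format wins 1 of 3 groups, the hybrid format wins 2. The hybrid format wins overall but not every group — no Simpson reversal.

No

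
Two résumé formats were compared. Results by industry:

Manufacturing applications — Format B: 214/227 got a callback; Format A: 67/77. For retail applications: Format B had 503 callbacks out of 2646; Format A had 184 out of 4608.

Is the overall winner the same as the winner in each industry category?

Manufacturing: Format B 214/227 = 94.3%, Format A 67/77 = 87.0% → Format B
Retail: Format B 503/2646 = 19.0%, Format A 184/4608 = 4.0% → Format B
Overall: Format B 717/2873 = 25.0%, Format A 251/4685 = 5.4% → Format B
Format B wins overall and in every industry group — no reversal.

Yes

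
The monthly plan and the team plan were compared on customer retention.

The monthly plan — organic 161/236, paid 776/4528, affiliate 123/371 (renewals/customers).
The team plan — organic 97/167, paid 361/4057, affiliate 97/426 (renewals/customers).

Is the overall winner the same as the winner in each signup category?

Yes

Organic: the monthly plan 161/236 = 68.2%, the team plan 97/167 = 58.1% → the monthly plan
Paid: the monthly plan 776/4528 = 17.1%, the team plan 361/4057 = 8.9% → the monthly plan
Affiliate: the monthly plan 123/371 = 33.2%, the team plan 97/426 = 22.8% → the monthly plan
Overall: the monthly plan 1060/5135 = 20.6%, the team plan 555/4650 = 11.9% → the monthly plan
The monthly plan wins overall and in every signup group — no reversal.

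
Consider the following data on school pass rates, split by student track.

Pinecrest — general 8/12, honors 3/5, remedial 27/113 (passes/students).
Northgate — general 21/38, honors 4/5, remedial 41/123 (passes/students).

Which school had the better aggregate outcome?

Northgate

General: Pinecrest 8/12 = 66.7%, Northgate 21/38 = 55.3% → Pinecrest
Honors: Pinecrest 3/5 = 60.0%, Northgate 4/5 = 80.0% → Northgate
Remedial: Pinecrest 27/113 = 23.9%, Northgate 41/123 = 33.3% → Northgate
Overall: Pinecrest 38/130 = 29.2%, Northgate 66/166 = 39.8% → Northgate
(Neither sweeps every student group, but Northgate has the higher pooled rate.)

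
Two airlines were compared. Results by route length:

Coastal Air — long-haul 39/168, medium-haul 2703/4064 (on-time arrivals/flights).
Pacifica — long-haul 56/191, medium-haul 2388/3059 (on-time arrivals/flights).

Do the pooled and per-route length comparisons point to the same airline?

Long-haul: Coastal Air 39/168 = 23.2%, Pacifica 56/191 = 29.3% → Pacifica
Medium-haul: Coastal Air 2703/4064 = 66.5%, Pacifica 2388/3059 = 78.1% → Pacifica
Overall: Coastal Air 2742/4232 = 64.8%, Pacifica 2444/3250 = 75.2% → Pacifica
Pacifica wins overall and in every route group — no reversal.

Yes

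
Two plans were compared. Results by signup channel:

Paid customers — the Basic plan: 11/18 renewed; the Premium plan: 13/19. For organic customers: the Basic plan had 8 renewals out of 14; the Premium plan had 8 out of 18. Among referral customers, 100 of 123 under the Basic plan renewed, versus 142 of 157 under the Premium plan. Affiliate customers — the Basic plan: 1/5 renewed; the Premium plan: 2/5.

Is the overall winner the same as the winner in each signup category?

No

Paid: the Basic plan 11/18 = 61.1%, the Premium plan 13/19 = 68.4% → the Premium plan
Organic: the Basic plan 8/14 = 57.1%, the Premium plan 8/18 = 44.4% → the Basic plan
Referral: the Basic plan 100/123 = 81.3%, the Premium plan 142/157 = 90.4% → the Premium plan
Affiliate: the Basic plan 1/5 = 20.0%, the Premium plan 2/5 = 40.0% → the Premium plan
Overall: the Basic plan 120/160 = 75.0%, the Premium plan 165/199 = 82.9% → the Premium plan
Neither sweeps: the Basic plan wins 1 of 4 groups, the Premium plan wins 3. The Premium plan wins overall but not every group — no Simpson reversal.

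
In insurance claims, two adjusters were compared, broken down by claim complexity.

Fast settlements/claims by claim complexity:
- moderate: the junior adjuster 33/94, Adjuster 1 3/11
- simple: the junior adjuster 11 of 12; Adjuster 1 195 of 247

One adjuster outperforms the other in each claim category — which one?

the junior adjuster

Moderate: the junior adjuster 33/94 = 35.1%, Adjuster 1 3/11 = 27.3% → the junior adjuster
Simple: the junior adjuster 11/12 = 91.7%, Adjuster 1 195/247 = 78.9% → the junior adjuster
The junior adjuster has the higher rate in both groups.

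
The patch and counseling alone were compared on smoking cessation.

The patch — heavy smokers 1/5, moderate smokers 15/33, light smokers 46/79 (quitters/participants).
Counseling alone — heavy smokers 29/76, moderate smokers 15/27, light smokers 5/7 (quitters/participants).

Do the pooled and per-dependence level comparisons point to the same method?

Heavy smokers: the patch 1/5 = 20.0%, counseling alone 29/76 = 38.2% → counseling alone
Moderate smokers: the patch 15/33 = 45.5%, counseling alone 15/27 = 55.6% → counseling alone
Light smokers: the patch 46/79 = 58.2%, counseling alone 5/7 = 71.4% → counseling alone
Overall: the patch 62/117 = 53.0%, counseling alone 49/110 = 44.5% → the patch
Counseling alone wins each dependence group but the patch wins overall — the comparison reverses. Counseling alone's participants skew toward heavy smokers, which has a lower base rate.

No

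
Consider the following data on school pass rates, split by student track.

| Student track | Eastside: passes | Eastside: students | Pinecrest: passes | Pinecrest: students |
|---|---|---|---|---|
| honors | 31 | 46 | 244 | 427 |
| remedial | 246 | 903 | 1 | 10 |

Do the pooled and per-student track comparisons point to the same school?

No

Honors: Eastside 31/46 = 67.4%, Pinecrest 244/427 = 57.1% → Eastside
Remedial: Eastside 246/903 = 27.2%, Pinecrest 1/10 = 10.0% → Eastside
Overall: Eastside 277/949 = 29.2%, Pinecrest 245/437 = 56.1% → Pinecrest
Eastside wins each student group but Pinecrest wins overall — the comparison reverses. Eastside's students skew toward remedial, which has a lower base rate.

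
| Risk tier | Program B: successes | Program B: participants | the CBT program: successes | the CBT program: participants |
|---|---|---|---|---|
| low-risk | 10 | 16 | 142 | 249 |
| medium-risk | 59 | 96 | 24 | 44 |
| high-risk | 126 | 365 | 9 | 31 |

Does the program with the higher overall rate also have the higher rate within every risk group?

Low-risk: Program B 10/16 = 62.5%, the CBT program 142/249 = 57.0% → Program B
Medium-risk: Program B 59/96 = 61.5%, the CBT program 24/44 = 54.5% → Program B
High-risk: Program B 126/365 = 34.5%, the CBT program 9/31 = 29.0% → Program B
Overall: Program B 195/477 = 40.9%, the CBT program 175/324 = 54.0% → the CBT program
Program B wins each risk group but the CBT program wins overall — the comparison reverses. Program B's participants skew toward high-risk, which has a lower base rate.

No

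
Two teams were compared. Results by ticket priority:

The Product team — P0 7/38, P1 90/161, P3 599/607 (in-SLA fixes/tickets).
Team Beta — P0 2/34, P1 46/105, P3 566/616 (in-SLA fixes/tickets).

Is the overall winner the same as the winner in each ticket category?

Yes

P0: the Product team 7/38 = 18.4%, Team Beta 2/34 = 5.9% → the Product team
P1: the Product team 90/161 = 55.9%, Team Beta 46/105 = 43.8% → the Product team
P3: the Product team 599/607 = 98.7%, Team Beta 566/616 = 91.9% → the Product team
Overall: the Product team 696/806 = 86.4%, Team Beta 614/755 = 81.3% → the Product team
The Product team wins overall and in every ticket group — no reversal.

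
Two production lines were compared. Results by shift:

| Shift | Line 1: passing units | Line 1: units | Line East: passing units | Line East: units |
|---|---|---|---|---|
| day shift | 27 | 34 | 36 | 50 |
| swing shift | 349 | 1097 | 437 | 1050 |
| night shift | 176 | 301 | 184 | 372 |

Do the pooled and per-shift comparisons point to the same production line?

Day shift: Line 1 27/34 = 79.4%, Line East 36/50 = 72.0% → Line 1
Swing shift: Line 1 349/1097 = 31.8%, Line East 437/1050 = 41.6% → Line East
Night shift: Line 1 176/301 = 58.5%, Line East 184/372 = 49.5% → Line 1
Overall: Line 1 552/1432 = 38.5%, Line East 657/1472 = 44.6% → Line East
Neither sweeps: Line 1 wins 2 of 3 groups, Line East wins 1. Line East wins overall but not every group — no Simpson reversal.

No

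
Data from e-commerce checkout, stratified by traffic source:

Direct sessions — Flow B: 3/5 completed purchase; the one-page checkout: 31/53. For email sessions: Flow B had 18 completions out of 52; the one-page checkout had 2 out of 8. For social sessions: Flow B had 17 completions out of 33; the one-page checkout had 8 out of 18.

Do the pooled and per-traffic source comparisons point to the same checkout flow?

No

Direct: Flow B 3/5 = 60.0%, the one-page checkout 31/53 = 58.5% → Flow B
Email: Flow B 18/52 = 34.6%, the one-page checkout 2/8 = 25.0% → Flow B
Social: Flow B 17/33 = 51.5%, the one-page checkout 8/18 = 44.4% → Flow B
Overall: Flow B 38/90 = 42.2%, the one-page checkout 41/79 = 51.9% → the one-page checkout
Flow B wins each traffic group but the one-page checkout wins overall — the comparison reverses. Flow B's sessions skew toward email, which has a lower base rate.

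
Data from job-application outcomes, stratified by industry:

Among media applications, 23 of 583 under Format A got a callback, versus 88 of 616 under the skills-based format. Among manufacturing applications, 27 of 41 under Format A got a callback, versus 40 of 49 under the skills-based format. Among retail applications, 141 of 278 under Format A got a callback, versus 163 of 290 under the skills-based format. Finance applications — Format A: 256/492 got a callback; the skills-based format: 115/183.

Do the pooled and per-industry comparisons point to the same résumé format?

Yes

Media: Format A 23/583 = 3.9%, the skills-based format 88/616 = 14.3% → the skills-based format
Manufacturing: Format A 27/41 = 65.9%, the skills-based format 40/49 = 81.6% → the skills-based format
Retail: Format A 141/278 = 50.7%, the skills-based format 163/290 = 56.2% → the skills-based format
Finance: Format A 256/492 = 52.0%, the skills-based format 115/183 = 62.8% → the skills-based format
Overall: Format A 447/1394 = 32.1%, the skills-based format 406/1138 = 35.7% → the skills-based format
The skills-based format wins overall and in every industry group — no reversal.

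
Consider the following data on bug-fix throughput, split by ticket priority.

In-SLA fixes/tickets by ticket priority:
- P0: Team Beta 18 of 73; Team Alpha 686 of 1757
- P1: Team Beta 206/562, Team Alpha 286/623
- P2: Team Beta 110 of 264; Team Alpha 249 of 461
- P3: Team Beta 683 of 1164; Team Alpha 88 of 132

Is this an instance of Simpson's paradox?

Yes

P0: Team Beta 18/73 = 24.7%, Team Alpha 686/1757 = 39.0% → Team Alpha
P1: Team Beta 206/562 = 36.7%, Team Alpha 286/623 = 45.9% → Team Alpha
P2: Team Beta 110/264 = 41.7%, Team Alpha 249/461 = 54.0% → Team Alpha
P3: Team Beta 683/1164 = 58.7%, Team Alpha 88/132 = 66.7% → Team Alpha
Overall: Team Beta 1017/2063 = 49.3%, Team Alpha 1309/2973 = 44.0% → Team Beta
Team Alpha wins each ticket group but Team Beta wins overall — the comparison reverses. Team Alpha's tickets skew toward P0, which has a lower base rate.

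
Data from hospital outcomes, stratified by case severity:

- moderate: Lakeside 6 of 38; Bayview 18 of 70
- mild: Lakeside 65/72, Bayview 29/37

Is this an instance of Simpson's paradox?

Moderate: Lakeside 6/38 = 15.8%, Bayview 18/70 = 25.7% → Bayview
Mild: Lakeside 65/72 = 90.3%, Bayview 29/37 = 78.4% → Lakeside
Overall: Lakeside 71/110 = 64.5%, Bayview 47/107 = 43.9% → Lakeside
Neither sweeps: Lakeside wins 1 of 2 groups, Bayview wins 1. Lakeside wins overall but not every group — no Simpson reversal.

No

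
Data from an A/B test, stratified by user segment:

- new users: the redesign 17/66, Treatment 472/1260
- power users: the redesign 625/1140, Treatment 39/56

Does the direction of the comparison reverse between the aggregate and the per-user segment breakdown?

Yes

New users: the redesign 17/66 = 25.8%, Treatment 472/1260 = 37.5% → Treatment
Power users: the redesign 625/1140 = 54.8%, Treatment 39/56 = 69.6% → Treatment
Overall: the redesign 642/1206 = 53.2%, Treatment 511/1316 = 38.8% → the redesign
Treatment wins each user group but the redesign wins overall — the comparison reverses. Treatment's views skew toward new users, which has a lower base rate.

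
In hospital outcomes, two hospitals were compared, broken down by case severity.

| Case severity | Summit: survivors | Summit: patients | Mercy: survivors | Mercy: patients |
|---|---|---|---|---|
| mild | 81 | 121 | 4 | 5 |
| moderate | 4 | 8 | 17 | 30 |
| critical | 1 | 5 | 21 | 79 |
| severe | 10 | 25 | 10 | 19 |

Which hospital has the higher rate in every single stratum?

Mild: Summit 81/121 = 66.9%, Mercy 4/5 = 80.0% → Mercy
Moderate: Summit 4/8 = 50.0%, Mercy 17/30 = 56.7% → Mercy
Critical: Summit 1/5 = 20.0%, Mercy 21/79 = 26.6% → Mercy
Severe: Summit 10/25 = 40.0%, Mercy 10/19 = 52.6% → Mercy
Mercy has the higher rate in all 4 groups.

Mercy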